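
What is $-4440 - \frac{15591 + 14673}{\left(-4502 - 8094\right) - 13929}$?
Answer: $- \frac{117740736}{26525} \approx -4438.9$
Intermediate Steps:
$-4440 - \frac{15591 + 14673}{\left(-4502 - 8094\right) - 13929} = -4440 - \frac{30264}{\left(-4502 - 8094\right) - 13929} = -4440 - \frac{30264}{-12596 - 13929} = -4440 - \frac{30264}{-26525} = -4440 - 30264 \left(- \frac{1}{26525}\right) = -4440 - - \frac{30264}{26525} = -4440 + \frac{30264}{26525} = - \frac{117740736}{26525}$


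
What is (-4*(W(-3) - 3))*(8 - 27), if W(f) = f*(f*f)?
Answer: -2280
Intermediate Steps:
W(f) = f**3 (W(f) = f*f**2 = f**3)
(-4*(W(-3) - 3))*(8 - 27) = (-4*((-3)**3 - 3))*(8 - 27) = -4*(-27 - 3)*(-19) = -4*(-30)*(-19) = 120*(-19) = -2280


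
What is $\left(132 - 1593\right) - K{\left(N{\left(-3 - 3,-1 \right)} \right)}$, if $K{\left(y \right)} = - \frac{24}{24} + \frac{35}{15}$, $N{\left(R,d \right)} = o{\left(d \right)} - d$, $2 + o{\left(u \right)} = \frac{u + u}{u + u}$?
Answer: $- \frac{4387}{3} \approx -1462.3$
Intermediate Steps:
$o{\left(u \right)} = -1$ ($o{\left(u \right)} = -2 + \frac{u + u}{u + u} = -2 + \frac{2 u}{2 u} = -2 + 2 u \frac{1}{2 u} = -2 + 1 = -1$)
$N{\left(R,d \right)} = -1 - d$
$K{\left(y \right)} = \frac{4}{3}$ ($K{\left(y \right)} = \left(-24\right) \frac{1}{24} + 35 \cdot \frac{1}{15} = -1 + \frac{7}{3} = \frac{4}{3}$)
$\left(132 - 1593\right) - K{\left(N{\left(-3 - 3,-1 \right)} \right)} = \left(132 - 1593\right) - \frac{4}{3} = -1461 - \frac{4}{3} = - \frac{4387}{3}$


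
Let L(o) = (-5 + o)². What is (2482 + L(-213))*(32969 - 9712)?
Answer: 1162989542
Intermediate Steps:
(2482 + L(-213))*(32969 - 9712) = (2482 + (-5 - 213)²)*(32969 - 9712) = (2482 + (-218)²)*23257 = (2482 + 47524)*23257 = 50006*23257 = 1162989542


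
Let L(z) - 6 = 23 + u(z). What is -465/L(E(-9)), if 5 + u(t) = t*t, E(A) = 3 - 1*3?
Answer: -155/8 ≈ -19.375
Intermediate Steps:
E(A) = 0 (E(A) = 3 - 3 = 0)
u(t) = -5 + t² (u(t) = -5 + t*t = -5 + t²)
L(z) = 24 + z² (L(z) = 6 + (23 + (-5 + z²)) = 6 + (18 + z²) = 24 + z²)
-465/L(E(-9)) = -465/(24 + 0²) = -465/(24 + 0) = -465/24 = -465*1/24 = -155/8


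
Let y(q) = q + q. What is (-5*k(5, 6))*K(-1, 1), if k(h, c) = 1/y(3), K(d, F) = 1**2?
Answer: -5/6 ≈ -0.83333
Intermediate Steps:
K(d, F) = 1
y(q) = 2*q
k(h, c) = 1/6 (k(h, c) = 1/(2*3) = 1/6)
(-5*k(5, 6))*K(-1, 1) = -5*1/6*1 = -5/6*1 = -5/6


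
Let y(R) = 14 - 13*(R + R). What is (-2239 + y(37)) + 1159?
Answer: -2028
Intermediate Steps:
y(R) = 14 - 26*R
(-2239 + y(37)) + 1159 = (-2239 + (14 - 26*37)) + 1159 = (-2239 + (14 - 962)) + 1159 = (-2239 - 948) + 1159 = -3187 + 1159 = -2028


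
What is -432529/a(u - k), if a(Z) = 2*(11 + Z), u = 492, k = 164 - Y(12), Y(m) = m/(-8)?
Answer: -432529/675 ≈ -640.78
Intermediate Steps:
Y(m) = -m/8 (Y(m) = m*(-⅛) = -m/8)
k = 331/2 (k = 164 - (-1)*12/8 = 164 - 1*(-3/2) = 164 + 3/2 = 331/2 ≈ 165.50)
a(Z) = 22 + 2*Z
-432529/a(u - k) = -432529/(22 + 2*(492 - 1*331/2)) = -432529/(22 + 2*(492 - 331/2)) = -432529/(22 + 2*(653/2)) = -432529/(22 + 653) = -432529/675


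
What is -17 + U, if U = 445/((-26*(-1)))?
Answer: 3/26 ≈ 0.11538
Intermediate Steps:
U = 445/26 ≈ 17.115
-17 + U = -17 + 445/26 = 3/26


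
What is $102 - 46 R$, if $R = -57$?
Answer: $2724$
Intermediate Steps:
$102 - 46 R = 102 - -2622 = 102 + 2622 = 2724$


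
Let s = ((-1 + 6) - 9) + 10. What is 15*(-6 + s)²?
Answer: 0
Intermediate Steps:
s = 6 (s = (5 - 9) + 10 = -4 + 10 = 6)
15*(-6 + s)² = 15*(-6 + 6)² = 15*0² = 15*0 = 0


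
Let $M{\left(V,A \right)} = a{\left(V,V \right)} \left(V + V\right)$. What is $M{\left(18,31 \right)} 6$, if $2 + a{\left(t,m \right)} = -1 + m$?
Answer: $3240$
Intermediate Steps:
$a{\left(t,m \right)} = -3 + m$ ($a{\left(t,m \right)} = -2 + \left(-1 + m\right) = -3 + m$)
$M{\left(V,A \right)} = 2 V \left(-3 + V\right)$ ($M{\left(V,A \right)} = \left(-3 + V\right) \left(V + V\right) = \left(-3 + V\right) 2 V = 2 V \left(-3 + V\right)$)
$M{\left(18,31 \right)} 6 = 2 \cdot 18 \left(-3 + 18\right) 6 = 2 \cdot 18 \cdot 15 \cdot 6 = 540 \cdot 6 = 3240$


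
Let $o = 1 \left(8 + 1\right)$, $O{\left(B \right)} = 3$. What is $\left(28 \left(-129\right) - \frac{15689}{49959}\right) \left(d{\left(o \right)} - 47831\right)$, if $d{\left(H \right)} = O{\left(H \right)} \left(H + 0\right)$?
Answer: $\frac{8627073006988}{49959} \approx 1.7268 \cdot 10^{8}$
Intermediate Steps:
$o = 9$ ($o = 1 \cdot 9 = 9$)
$d{\left(H \right)} = 3 H$ ($d{\left(H \right)} = 3 \left(H + 0\right) = 3 H$)
$\left(28 \left(-129\right) - \frac{15689}{49959}\right) \left(d{\left(o \right)} - 47831\right) = \left(28 \left(-129\right) - \frac{15689}{49959}\right) \left(3 \cdot 9 - 47831\right) = \left(-3612 - \frac{15689}{49959}\right) \left(27 - 47831\right) = \left(-3612 - \frac{15689}{49959}\right) \left(-47804\right) = \left(- \frac{180467597}{49959}\right) \left(-47804\right) = \frac{8627073006988}{49959}$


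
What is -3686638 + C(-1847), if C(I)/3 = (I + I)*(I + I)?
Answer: 37250270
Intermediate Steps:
C(I) = 12*I² (C(I) = 3*((I + I)*(I + I)) = 3*((2*I)*(2*I)) = 3*(4*I²) = 12*I²)
-3686638 + C(-1847) = -3686638 + 12*(-1847)² = -3686638 + 12*3411409 = -3686638 + 40936908 = 37250270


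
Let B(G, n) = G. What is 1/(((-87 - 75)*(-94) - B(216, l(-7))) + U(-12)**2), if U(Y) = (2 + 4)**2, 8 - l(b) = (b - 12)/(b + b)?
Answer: 1/16308 ≈ 6.1320e-5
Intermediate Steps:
l(b) = 8 - (-12 + b)/(2*b) (l(b) = 8 - (b - 12)/(b + b) = 8 - (-12 + b)/(2*b))
U(Y) = 36 (U(Y) = 6**2 = 36)
1/(((-87 - 75)*(-94) - B(216, l(-7))) + U(-12)**2) = 1/(((-87 - 75)*(-94) - 1*216) + 36**2) = 1/((-162*(-94) - 216) + 1296) = 1/((15228 - 216) + 1296) = 1/(15012 + 1296) = 1/16308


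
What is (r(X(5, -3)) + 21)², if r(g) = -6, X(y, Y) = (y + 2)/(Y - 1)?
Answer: 225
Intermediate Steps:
X(y, Y) = (2 + y)/(-1 + Y)
(r(X(5, -3)) + 21)² = (-6 + 21)² = 15² = 225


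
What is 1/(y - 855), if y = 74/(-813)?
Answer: -813/695189 ≈ -0.0011695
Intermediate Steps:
y = -74/813 (y = 74*(-1/813) = -74/813 ≈ -0.091021)
1/(y - 855) = 1/(-74/813 - 855) = 1/(-695189/813) = -813/695189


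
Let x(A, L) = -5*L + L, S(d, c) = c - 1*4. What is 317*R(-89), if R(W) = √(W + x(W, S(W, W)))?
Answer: 317*√283 ≈ 5332.8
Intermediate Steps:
S(d, c) = -4 + c (S(d, c) = c - 4 = -4 + c)
x(A, L) = -4*L
R(W) = √(16 - 3*W) (R(W) = √(W - 4*(-4 + W)) = √(W + (16 - 4*W)) = √(16 - 3*W))
317*R(-89) = 317*√(16 - 3*(-89)) = 317*√(16 + 267) = 317*√283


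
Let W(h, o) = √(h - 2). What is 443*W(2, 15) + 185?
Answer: 185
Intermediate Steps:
W(h, o) = √(-2 + h)
443*W(2, 15) + 185 = 443*√(-2 + 2) + 185 = 443*√0 + 185 = 443*0 + 185 = 0 + 185 = 185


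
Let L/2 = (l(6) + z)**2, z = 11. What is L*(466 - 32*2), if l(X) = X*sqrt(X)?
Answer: 270948 + 106128*sqrt(6) ≈ 5.3091e+5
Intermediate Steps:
l(X) = X**(3/2)
L = 2*(11 + 6*sqrt(6))**2 (L = 2*(6**(3/2) + 11)**2 = 2*(6*sqrt(6) + 11)**2 = 2*(11 + 6*sqrt(6))**2 ≈ 1320.7)
L*(466 - 32*2) = (674 + 264*sqrt(6))*(466 - 32*2) = (674 + 264*sqrt(6))*(466 - 8*8) = (674 + 264*sqrt(6))*(466 - 64) = (674 + 264*sqrt(6))*402 = 270948 + 106128*sqrt(6)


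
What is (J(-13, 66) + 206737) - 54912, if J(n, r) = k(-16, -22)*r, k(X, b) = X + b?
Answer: 149317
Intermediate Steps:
J(n, r) = -38*r (J(n, r) = (-16 - 22)*r = -38*r)
(J(-13, 66) + 206737) - 54912 = (-38*66 + 206737) - 54912 = (-2508 + 206737) - 54912 = 204229 - 54912 = 149317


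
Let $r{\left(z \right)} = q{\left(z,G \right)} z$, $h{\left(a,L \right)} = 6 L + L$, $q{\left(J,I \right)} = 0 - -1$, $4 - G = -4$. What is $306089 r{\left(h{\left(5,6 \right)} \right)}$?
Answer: $12855738$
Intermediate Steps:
$G = 8$ ($G = 4 - -4 = 4 + 4 = 8$)
$q{\left(J,I \right)} = 1$ ($q{\left(J,I \right)} = 0 + 1 = 1$)
$h{\left(a,L \right)} = 7 L$
$r{\left(z \right)} = z$ ($r{\left(z \right)} = 1 z = z$)
$306089 r{\left(h{\left(5,6 \right)} \right)} = 306089 \cdot 7 \cdot 6 = 306089 \cdot 42 = 12855738$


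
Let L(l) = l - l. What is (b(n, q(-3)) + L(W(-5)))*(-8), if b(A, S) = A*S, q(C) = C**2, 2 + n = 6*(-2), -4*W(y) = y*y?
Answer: 1008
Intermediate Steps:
W(y) = -y**2/4 (W(y) = -y*y/4 = -y**2/4)
n = -14 (n = -2 + 6*(-2) = -2 - 12 = -14)
L(l) = 0
(b(n, q(-3)) + L(W(-5)))*(-8) = (-14*(-3)**2 + 0)*(-8) = (-14*9 + 0)*(-8) = (-126 + 0)*(-8) = -126*(-8) = 1008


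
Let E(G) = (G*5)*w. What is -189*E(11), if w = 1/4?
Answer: -10395/4 ≈ -2598.8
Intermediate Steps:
w = 1/4 ≈ 0.25000
E(G) = 5*G/4 (E(G) = (G*5)*(1/4) = (5*G)*(1/4) = 5*G/4)
-189*E(11) = -945*11/4 = -189*55/4 = -10395/4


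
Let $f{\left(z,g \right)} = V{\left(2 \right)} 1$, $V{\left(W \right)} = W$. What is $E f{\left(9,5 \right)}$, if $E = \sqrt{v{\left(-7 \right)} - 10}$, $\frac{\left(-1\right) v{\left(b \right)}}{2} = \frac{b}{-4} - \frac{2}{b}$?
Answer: $\frac{i \sqrt{2758}}{7} \approx 7.5024 i$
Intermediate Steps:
$v{\left(b \right)} = \frac{b}{2} + \frac{4}{b}$ ($v{\left(b \right)} = - 2 \left(\frac{b}{-4} - \frac{2}{b}\right) = - 2 \left(b \left(- \frac{1}{4}\right) - \frac{2}{b}\right) = - 2 \left(- \frac{b}{4} - \frac{2}{b}\right) = - 2 \left(- \frac{2}{b} - \frac{b}{4}\right) = \frac{b}{2} + \frac{4}{b}$)
$f{\left(z,g \right)} = 2$ ($f{\left(z,g \right)} = 2 \cdot 1 = 2$)
$E = \frac{i \sqrt{2758}}{14}$ ($E = \sqrt{\left(\frac{1}{2} \left(-7\right) + \frac{4}{-7}\right) - 10} = \sqrt{\left(- \frac{7}{2} + 4 \left(- \frac{1}{7}\right)\right) - 10} = \sqrt{\left(- \frac{7}{2} - \frac{4}{7}\right) - 10} = \sqrt{- \frac{57}{14} - 10} = \sqrt{- \frac{197}{14}} = \frac{i \sqrt{2758}}{14} \approx 3.7512 i$)
$E f{\left(9,5 \right)} = \frac{i \sqrt{2758}}{14} \cdot 2 = \frac{i \sqrt{2758}}{7}$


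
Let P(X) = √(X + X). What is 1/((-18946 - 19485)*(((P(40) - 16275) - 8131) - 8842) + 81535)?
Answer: 1277835423/1632863250118248049 + 153724*√5/1632863250118248049 ≈ 7.8278e-10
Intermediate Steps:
P(X) = √2*√X (P(X) = √(2*X) = √2*√X)
1/((-18946 - 19485)*(((P(40) - 16275) - 8131) - 8842) + 81535) = 1/((-18946 - 19485)*(((√2*√40 - 16275) - 8131) - 8842) + 81535) = 1/(-38431*(((√2*(2*√10) - 16275) - 8131) - 8842) + 81535) = 1/(-38431*(((4*√5 - 16275) - 8131) - 8842) + 81535) = 1/(-38431*(((-16275 + 4*√5) - 8131) - 8842) + 81535) = 1/(-38431*((-24406 + 4*√5) - 8842) + 81535) = 1/(-38431*(-33248 + 4*√5) + 81535) = 1/((1277753888 - 153724*√5) + 81535) = 1/(1277835423 - 153724*√5)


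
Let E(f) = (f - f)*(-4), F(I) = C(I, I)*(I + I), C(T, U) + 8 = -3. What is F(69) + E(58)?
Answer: -1518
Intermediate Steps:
C(T, U) = -11 (C(T, U) = -8 - 3 = -11)
F(I) = -22*I (F(I) = -11*(I + I) = -22*I)
E(f) = 0 (E(f) = 0*(-4) = 0)
F(69) + E(58) = -22*69 + 0 = -1518 + 0 = -1518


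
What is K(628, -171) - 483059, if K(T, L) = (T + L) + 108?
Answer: -482494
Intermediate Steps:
K(T, L) = 108 + L + T (K(T, L) = (L + T) + 108 = 108 + L + T)
K(628, -171) - 483059 = (108 - 171 + 628) - 483059 = 565 - 483059 = -482494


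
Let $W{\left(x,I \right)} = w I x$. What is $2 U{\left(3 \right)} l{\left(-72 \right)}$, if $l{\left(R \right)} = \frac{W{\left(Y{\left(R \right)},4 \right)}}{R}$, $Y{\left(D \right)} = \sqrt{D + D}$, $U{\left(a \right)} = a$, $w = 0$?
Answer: $0$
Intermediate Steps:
$Y{\left(D \right)} = \sqrt{2} \sqrt{D}$ ($Y{\left(D \right)} = \sqrt{2 D} = \sqrt{2} \sqrt{D}$)
$W{\left(x,I \right)} = 0$ ($W{\left(x,I \right)} = 0 I x = 0 x = 0$)
$l{\left(R \right)} = 0$ ($l{\left(R \right)} = \frac{0}{R} = 0$)
$2 U{\left(3 \right)} l{\left(-72 \right)} = 2 \cdot 3 \cdot 0 = 6 \cdot 0 = 0$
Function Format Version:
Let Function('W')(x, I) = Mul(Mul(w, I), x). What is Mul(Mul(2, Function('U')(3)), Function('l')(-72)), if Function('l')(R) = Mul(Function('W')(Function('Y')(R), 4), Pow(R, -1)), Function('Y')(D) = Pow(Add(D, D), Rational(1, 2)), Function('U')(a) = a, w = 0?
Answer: 0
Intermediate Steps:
Function('Y')(D) = Mul(Pow(2, Rational(1, 2)), Pow(D, Rational(1, 2))) (Function('Y')(D) = Pow(Mul(2, D), Rational(1, 2)) = Mul(Pow(2, Rational(1, 2)), Pow(D, Rational(1, 2))))
Function('W')(x, I) = 0 (Function('W')(x, I) = Mul(Mul(0, I), x) = Mul(0, x) = 0)
Function('l')(R) = 0 (Function('l')(R) = Mul(0, Pow(R, -1)) = 0)
Mul(Mul(2, Function('U')(3)), Function('l')(-72)) = Mul(Mul(2, 3), 0) = Mul(6, 0) = 0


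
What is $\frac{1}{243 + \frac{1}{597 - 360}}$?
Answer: $\frac{237}{57592} \approx 0.0041152$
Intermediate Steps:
$\frac{1}{243 + \frac{1}{597 - 360}} = \frac{1}{243 + \frac{1}{237}} = \frac{1}{\frac{57592}{237}} = \frac{237}{57592}$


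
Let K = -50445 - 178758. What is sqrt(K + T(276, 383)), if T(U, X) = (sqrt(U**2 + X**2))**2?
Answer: I*sqrt(6338) ≈ 79.612*I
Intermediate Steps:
K = -229203
T(U, X) = U**2 + X**2
sqrt(K + T(276, 383)) = sqrt(-229203 + (276**2 + 383**2)) = sqrt(-229203 + (76176 + 146689)) = sqrt(-229203 + 222865) = sqrt(-6338) = I*sqrt(6338)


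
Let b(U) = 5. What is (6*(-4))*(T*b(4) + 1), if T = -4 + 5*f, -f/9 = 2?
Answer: 11256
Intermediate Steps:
f = -18 (f = -9*2 = -18)
T = -94 (T = -4 + 5*(-18) = -4 - 90 = -94)
(6*(-4))*(T*b(4) + 1) = (6*(-4))*(-94*5 + 1) = -24*(-470 + 1) = -24*(-469) = 11256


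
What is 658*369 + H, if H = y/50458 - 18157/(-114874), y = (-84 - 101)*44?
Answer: 703678099106865/2898156146 ≈ 2.4280e+5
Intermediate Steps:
y = -8140 (y = -185*44 = -8140)
H = -9454227/2898156146 (H = -8140/50458 - 18157/(-114874) = -8140*1/50458 - 18157*(-1/114874) = -4070/25229 + 18157/114874 = -9454227/2898156146 ≈ -0.0032622)
658*369 + H = 658*369 - 9454227/2898156146 = 242802 - 9454227/2898156146 = 703678099106865/2898156146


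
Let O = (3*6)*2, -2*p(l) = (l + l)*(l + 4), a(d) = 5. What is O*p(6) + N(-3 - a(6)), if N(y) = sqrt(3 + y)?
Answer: -2160 + I*sqrt(5) ≈ -2160.0 + 2.2361*I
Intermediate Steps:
p(l) = -l*(4 + l) (p(l) = -(l + l)*(l + 4)/2 = -2*l*(4 + l)/2 = -l*(4 + l))
O = 36 (O = 18*2 = 36)
O*p(6) + N(-3 - a(6)) = 36*(-1*6*(4 + 6)) + sqrt(3 + (-3 - 1*5)) = 36*(-1*6*10) + sqrt(3 + (-3 - 5)) = 36*(-60) + sqrt(3 - 8) = -2160 + sqrt(-5) = -2160 + I*sqrt(5)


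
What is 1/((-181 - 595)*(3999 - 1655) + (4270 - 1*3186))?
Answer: -1/1817860 ≈ -5.5010e-7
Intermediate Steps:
1/((-181 - 595)*(3999 - 1655) + (4270 - 1*3186)) = 1/(-776*2344 + (4270 - 3186)) = 1/(-1818944 + 1084) = 1/(-1817860) = -1/1817860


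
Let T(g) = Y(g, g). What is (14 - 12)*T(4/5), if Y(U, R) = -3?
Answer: -6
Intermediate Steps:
T(g) = -3
(14 - 12)*T(4/5) = (14 - 12)*(-3) = 2*(-3) = -6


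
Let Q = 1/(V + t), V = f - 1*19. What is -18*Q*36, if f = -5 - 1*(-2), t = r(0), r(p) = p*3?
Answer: 324/11 ≈ 29.455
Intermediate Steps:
r(p) = 3*p
t = 0 (t = 3*0 = 0)
f = -3 (f = -5 + 2 = -3)
V = -22 (V = -3 - 1*19 = -3 - 19 = -22)
Q = -1/22 (Q = 1/(-22 + 0) = 1/(-22) = -1/22 ≈ -0.045455)
-18*Q*36 = -18*(-1/22)*36 = (9/11)*36 = 324/11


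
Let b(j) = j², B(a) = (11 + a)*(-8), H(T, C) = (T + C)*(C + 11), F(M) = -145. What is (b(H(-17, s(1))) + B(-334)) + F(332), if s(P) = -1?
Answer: 34839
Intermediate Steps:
H(T, C) = (11 + C)*(C + T) (H(T, C) = (C + T)*(11 + C) = (11 + C)*(C + T))
B(a) = -88 - 8*a
(b(H(-17, s(1))) + B(-334)) + F(332) = (((-1)² + 11*(-1) + 11*(-17) - 1*(-17))² + (-88 - 8*(-334))) - 145 = ((1 - 11 - 187 + 17)² + (-88 + 2672)) - 145 = ((-180)² + 2584) - 145 = (32400 + 2584) - 145 = 34984 - 145 = 34839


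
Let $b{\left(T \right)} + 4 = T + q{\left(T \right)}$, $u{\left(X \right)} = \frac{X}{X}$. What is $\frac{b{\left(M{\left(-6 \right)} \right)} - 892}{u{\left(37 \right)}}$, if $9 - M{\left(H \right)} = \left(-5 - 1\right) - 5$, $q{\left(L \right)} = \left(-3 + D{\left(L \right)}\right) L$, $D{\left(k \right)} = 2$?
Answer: $-896$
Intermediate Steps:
$u{\left(X \right)} = 1$
$q{\left(L \right)} = - L$ ($q{\left(L \right)} = \left(-3 + 2\right) L = - L$)
$M{\left(H \right)} = 20$ ($M{\left(H \right)} = 9 - \left(\left(-5 - 1\right) - 5\right) = 9 - \left(-6 - 5\right) = 9 - -11 = 9 + 11 = 20$)
$b{\left(T \right)} = -4$ ($b{\left(T \right)} = -4 + \left(T - T\right) = -4 + 0 = -4$)
$\frac{b{\left(M{\left(-6 \right)} \right)} - 892}{u{\left(37 \right)}} = \frac{-4 - 892}{1} = 1 \left(-896\right) = -896$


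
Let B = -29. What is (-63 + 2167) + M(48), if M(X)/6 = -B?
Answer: 2278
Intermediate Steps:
M(X) = 174 (M(X) = 6*(-1*(-29)) = 6*29 = 174)
(-63 + 2167) + M(48) = (-63 + 2167) + 174 = 2104 + 174 = 2278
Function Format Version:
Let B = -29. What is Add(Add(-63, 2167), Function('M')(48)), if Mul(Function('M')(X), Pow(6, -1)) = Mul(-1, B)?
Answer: 2278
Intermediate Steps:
Function('M')(X) = 174 (Function('M')(X) = Mul(6, Mul(-1, -29)) = Mul(6, 29) = 174)
Add(Add(-63, 2167), Function('M')(48)) = Add(Add(-63, 2167), 174) = Add(2104, 174) = 2278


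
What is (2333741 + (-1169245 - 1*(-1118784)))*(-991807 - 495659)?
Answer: -3396301368480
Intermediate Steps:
(2333741 + (-1169245 - 1*(-1118784)))*(-991807 - 495659) = (2333741 + (-1169245 + 1118784))*(-1487466) = (2333741 - 50461)*(-1487466) = 2283280*(-1487466) = -3396301368480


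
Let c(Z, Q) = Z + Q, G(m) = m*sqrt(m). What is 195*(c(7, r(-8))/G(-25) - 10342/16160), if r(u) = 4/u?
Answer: -201669/1616 + 507*I/50 ≈ -124.8 + 10.14*I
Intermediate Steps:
G(m) = m**(3/2)
c(Z, Q) = Q + Z
195*(c(7, r(-8))/G(-25) - 10342/16160) = 195*((4/(-8) + 7)/((-25)**(3/2)) - 10342/16160) = 195*((4*(-1/8) + 7)/((-125*I)) - 10342*1/16160) = 195*((-1/2 + 7)*(I/125) - 5171/8080) = 195*(13*(I/125)/2 - 5171/8080) = 195*(13*I/250 - 5171/8080) = 195*(-5171/8080 + 13*I/250) = -201669/1616 + 507*I/50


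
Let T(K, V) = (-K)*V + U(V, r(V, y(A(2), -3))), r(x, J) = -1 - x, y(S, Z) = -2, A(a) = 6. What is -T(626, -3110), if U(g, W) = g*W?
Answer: 7722130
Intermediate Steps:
U(g, W) = W*g
T(K, V) = V*(-1 - V) - K*V (T(K, V) = (-K)*V + (-1 - V)*V = -K*V + V*(-1 - V) = V*(-1 - V) - K*V)
-T(626, -3110) = -(-3110)*(-1 - 1*626 - 1*(-3110)) = -(-3110)*(-1 - 626 + 3110) = -(-3110)*2483 = -1*(-7722130) = 7722130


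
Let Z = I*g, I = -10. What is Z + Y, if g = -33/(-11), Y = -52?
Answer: -82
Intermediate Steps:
g = 3 (g = -33*(-1/11) = 3)
Z = -30 (Z = -10*3 = -30)
Z + Y = -30 - 52 = -82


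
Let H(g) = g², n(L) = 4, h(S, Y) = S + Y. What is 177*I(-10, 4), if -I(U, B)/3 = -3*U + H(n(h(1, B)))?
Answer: -24426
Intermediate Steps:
I(U, B) = -48 + 9*U (I(U, B) = -3*(-3*U + 4²) = -3*(-3*U + 16) = -3*(16 - 3*U) = -48 + 9*U)
177*I(-10, 4) = 177*(-48 + 9*(-10)) = 177*(-48 - 90) = 177*(-138) = -24426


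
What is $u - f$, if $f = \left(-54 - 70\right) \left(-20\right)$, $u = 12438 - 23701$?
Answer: $-13743$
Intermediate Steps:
$u = -11263$ ($u = 12438 - 23701 = -11263$)
$f = 2480$ ($f = \left(-54 - 70\right) \left(-20\right) = \left(-124\right) \left(-20\right) = 2480$)
$u - f = -11263 - 2480 = -13743$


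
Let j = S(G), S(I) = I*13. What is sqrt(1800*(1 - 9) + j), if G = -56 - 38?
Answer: I*sqrt(15622) ≈ 124.99*I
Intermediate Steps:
G = -94
S(I) = 13*I
j = -1222 (j = 13*(-94) = -1222)
sqrt(1800*(1 - 9) + j) = sqrt(1800*(1 - 9) - 1222) = sqrt(1800*(-8) - 1222) = sqrt(-14400 - 1222) = sqrt(-15622) = I*sqrt(15622)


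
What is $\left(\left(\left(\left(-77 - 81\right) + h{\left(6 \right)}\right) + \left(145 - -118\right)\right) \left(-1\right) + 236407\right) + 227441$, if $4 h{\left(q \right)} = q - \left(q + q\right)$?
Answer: $\frac{927489}{2} \approx 4.6374 \cdot 10^{5}$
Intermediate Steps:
$h{\left(q \right)} = - \frac{q}{4}$ ($h{\left(q \right)} = \frac{q - \left(q + q\right)}{4} = \frac{q - 2 q}{4} = \frac{\left(-1\right) q}{4} = - \frac{q}{4}$)
$\left(\left(\left(\left(-77 - 81\right) + h{\left(6 \right)}\right) + \left(145 - -118\right)\right) \left(-1\right) + 236407\right) + 227441 = \left(\left(\left(\left(-77 - 81\right) - \frac{3}{2}\right) + \left(145 - -118\right)\right) \left(-1\right) + 236407\right) + 227441 = \left(\left(\left(-158 - \frac{3}{2}\right) + \left(145 + 118\right)\right) \left(-1\right) + 236407\right) + 227441 = \left(\left(- \frac{319}{2} + 263\right) \left(-1\right) + 236407\right) + 227441 = \left(\frac{207}{2} \left(-1\right) + 236407\right) + 227441 = \left(- \frac{207}{2} + 236407\right) + 227441 = \frac{472607}{2} + 227441 = \frac{927489}{2}$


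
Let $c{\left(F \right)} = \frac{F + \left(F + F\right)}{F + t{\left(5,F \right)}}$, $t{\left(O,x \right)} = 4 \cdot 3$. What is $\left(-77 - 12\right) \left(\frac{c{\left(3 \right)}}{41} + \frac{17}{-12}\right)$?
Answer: $\frac{306961}{2460} \approx 124.78$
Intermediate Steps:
$t{\left(O,x \right)} = 12$
$c{\left(F \right)} = \frac{3 F}{12 + F}$ ($c{\left(F \right)} = \frac{F + \left(F + F\right)}{F + 12} = \frac{F + 2 F}{12 + F} = \frac{3 F}{12 + F}$)
$\left(-77 - 12\right) \left(\frac{c{\left(3 \right)}}{41} + \frac{17}{-12}\right) = \left(-77 - 12\right) \left(\frac{3 \cdot 3 \frac{1}{12 + 3}}{41} + \frac{17}{-12}\right) = - 89 \left(3 \cdot 3 \cdot \frac{1}{15} \cdot \frac{1}{41} + 17 \left(- \frac{1}{12}\right)\right) = - 89 \left(3 \cdot 3 \cdot \frac{1}{15} \cdot \frac{1}{41} - \frac{17}{12}\right) = - 89 \left(\frac{3}{5} \cdot \frac{1}{41} - \frac{17}{12}\right) = - 89 \left(\frac{3}{205} - \frac{17}{12}\right) = \left(-89\right) \left(- \frac{3449}{2460}\right) = \frac{306961}{2460}$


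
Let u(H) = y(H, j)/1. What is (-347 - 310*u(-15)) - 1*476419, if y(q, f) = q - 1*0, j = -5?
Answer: -472116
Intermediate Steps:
y(q, f) = q (y(q, f) = q + 0 = q)
u(H) = H (u(H) = H/1 = H*1 = H)
(-347 - 310*u(-15)) - 1*476419 = (-347 - 310*(-15)) - 1*476419 = (-347 + 4650) - 476419 = 4303 - 476419 = -472116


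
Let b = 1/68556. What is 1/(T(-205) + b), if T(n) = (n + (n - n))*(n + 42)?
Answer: 68556/2290798741 ≈ 2.9927e-5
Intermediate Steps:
b = 1/68556 ≈ 1.4587e-5
T(n) = n*(42 + n) (T(n) = (n + 0)*(42 + n) = n*(42 + n))
1/(T(-205) + b) = 1/(-205*(42 - 205) + 1/68556) = 1/(-205*(-163) + 1/68556) = 1/(33415 + 1/68556) = 1/(2290798741/68556) = 68556/2290798741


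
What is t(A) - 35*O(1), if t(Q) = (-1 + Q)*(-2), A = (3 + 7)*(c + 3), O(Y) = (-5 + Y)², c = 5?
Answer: -718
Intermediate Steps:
A = 80 (A = (3 + 7)*(5 + 3) = 10*8 = 80)
t(Q) = 2 - 2*Q
t(A) - 35*O(1) = (2 - 2*80) - 35*(-5 + 1)² = (2 - 160) - 35*(-4)² = -158 - 35*16 = -158 - 560 = -718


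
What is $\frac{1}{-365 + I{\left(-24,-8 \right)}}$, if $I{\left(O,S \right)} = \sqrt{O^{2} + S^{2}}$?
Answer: $- \frac{73}{26517} - \frac{8 \sqrt{10}}{132585} \approx -0.0029438$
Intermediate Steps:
$\frac{1}{-365 + I{\left(-24,-8 \right)}} = \frac{1}{-365 + \sqrt{\left(-24\right)^{2} + \left(-8\right)^{2}}} = \frac{1}{-365 + \sqrt{576 + 64}} = \frac{1}{-365 + \sqrt{640}} = \frac{1}{-365 + 8 \sqrt{10}}$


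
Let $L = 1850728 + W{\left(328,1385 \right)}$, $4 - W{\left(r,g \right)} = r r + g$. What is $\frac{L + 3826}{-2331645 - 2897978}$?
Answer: $- \frac{1745589}{5229623} \approx -0.33379$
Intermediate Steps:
$W{\left(r,g \right)} = 4 - g - r^{2}$ ($W{\left(r,g \right)} = 4 - \left(r r + g\right) = 4 - \left(r^{2} + g\right) = 4 - \left(g + r^{2}\right) = 4 - g - r^{2}$)
$L = 1741763$ ($L = 1850728 - 108965 = 1741763$)
$\frac{L + 3826}{-2331645 - 2897978} = \frac{1741763 + 3826}{-2331645 - 2897978} = \frac{1745589}{-5229623} = 1745589 \left(- \frac{1}{5229623}\right) = - \frac{1745589}{5229623}$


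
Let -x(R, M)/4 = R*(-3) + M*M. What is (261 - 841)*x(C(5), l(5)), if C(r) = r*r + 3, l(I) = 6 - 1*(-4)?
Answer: 37120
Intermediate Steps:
l(I) = 10 (l(I) = 6 + 4 = 10)
C(r) = 3 + r² (C(r) = r² + 3 = 3 + r²)
x(R, M) = -4*M² + 12*R (x(R, M) = -4*(R*(-3) + M*M) = -4*(-3*R + M²) = -4*(M² - 3*R) = -4*M² + 12*R)
(261 - 841)*x(C(5), l(5)) = (261 - 841)*(-4*10² + 12*(3 + 5²)) = -580*(-4*100 + 12*(3 + 25)) = -580*(-400 + 12*28) = -580*(-400 + 336) = -580*(-64) = 37120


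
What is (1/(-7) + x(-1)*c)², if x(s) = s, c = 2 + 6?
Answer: 3249/49 ≈ 66.306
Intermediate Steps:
c = 8
(1/(-7) + x(-1)*c)² = (1/(-7) - 1*8)² = (-⅐ - 8)² = (-57/7)² = 3249/49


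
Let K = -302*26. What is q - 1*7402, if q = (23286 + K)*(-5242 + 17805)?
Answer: 193889940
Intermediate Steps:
K = -7852
q = 193897342 (q = (23286 - 7852)*(-5242 + 17805) = 15434*12563 = 193897342)
q - 1*7402 = 193897342 - 1*7402 = 193897342 - 7402 = 193889940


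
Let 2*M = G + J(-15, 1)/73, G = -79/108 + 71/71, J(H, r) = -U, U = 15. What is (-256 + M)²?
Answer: 16290192004321/248629824 ≈ 65520.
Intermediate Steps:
J(H, r) = -15 (J(H, r) = -1*15 = -15)
G = 29/108 (G = -79*1/108 + 71*(1/71) = -79/108 + 1 = 29/108 ≈ 0.26852)
M = 497/15768 (M = (29/108 - 15/73)/2 = (½)*(497/7884) = 497/15768 ≈ 0.031520)
(-256 + M)² = (-256 + 497/15768)² = (-4036111/15768)² = 16290192004321/248629824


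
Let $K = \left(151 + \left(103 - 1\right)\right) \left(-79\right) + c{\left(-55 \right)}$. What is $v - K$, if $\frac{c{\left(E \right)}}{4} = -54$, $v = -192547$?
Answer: $-172344$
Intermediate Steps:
$c{\left(E \right)} = -216$ ($c{\left(E \right)} = 4 \left(-54\right) = -216$)
$K = -20203$ ($K = \left(151 + \left(103 - 1\right)\right) \left(-79\right) - 216 = \left(151 + 102\right) \left(-79\right) - 216 = 253 \left(-79\right) - 216 = -19987 - 216 = -20203$)
$v - K = -192547 - -20203 = -192547 + 20203 = -172344$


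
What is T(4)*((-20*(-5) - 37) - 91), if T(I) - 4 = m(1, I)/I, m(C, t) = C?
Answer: -119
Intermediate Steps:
T(I) = 4 + 1/I
T(4)*((-20*(-5) - 37) - 91) = (4 + 1/4)*((-20*(-5) - 37) - 91) = (4 + 1/4)*((100 - 37) - 91) = 17*(63 - 91)/4 = (17/4)*(-28) = -119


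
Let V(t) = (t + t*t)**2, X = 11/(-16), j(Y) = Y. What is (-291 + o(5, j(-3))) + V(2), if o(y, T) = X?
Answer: -4091/16 ≈ -255.69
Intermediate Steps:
X = -11/16 (X = 11*(-1/16) = -11/16 ≈ -0.68750)
V(t) = (t + t**2)**2
o(y, T) = -11/16
(-291 + o(5, j(-3))) + V(2) = (-291 - 11/16) + 2**2*(1 + 2)**2 = -4667/16 + 4*3**2 = -4667/16 + 4*9 = -4667/16 + 36 = -4091/16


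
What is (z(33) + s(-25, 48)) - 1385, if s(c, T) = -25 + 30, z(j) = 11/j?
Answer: -4139/3 ≈ -1379.7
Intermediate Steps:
s(c, T) = 5
(z(33) + s(-25, 48)) - 1385 = (11/33 + 5) - 1385 = (11*(1/33) + 5) - 1385 = (⅓ + 5) - 1385 = 16/3 - 1385 = -4139/3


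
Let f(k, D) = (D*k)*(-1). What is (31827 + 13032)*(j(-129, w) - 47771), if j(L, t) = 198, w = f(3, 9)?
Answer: -2134077207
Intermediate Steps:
f(k, D) = -D*k
w = -27 (w = -1*9*3 = -27)
(31827 + 13032)*(j(-129, w) - 47771) = (31827 + 13032)*(198 - 47771) = 44859*(-47573) = -2134077207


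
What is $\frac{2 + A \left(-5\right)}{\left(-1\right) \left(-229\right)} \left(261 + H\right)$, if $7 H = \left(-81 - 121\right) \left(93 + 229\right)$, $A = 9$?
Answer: $\frac{388333}{229} \approx 1695.8$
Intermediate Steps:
$H = -9292$ ($H = \frac{\left(-81 - 121\right) \left(93 + 229\right)}{7} = \frac{\left(-202\right) 322}{7} = \frac{1}{7} \left(-65044\right) = -9292$)
$\frac{2 + A \left(-5\right)}{\left(-1\right) \left(-229\right)} \left(261 + H\right) = \frac{2 + 9 \left(-5\right)}{\left(-1\right) \left(-229\right)} \left(261 - 9292\right) = \frac{2 - 45}{229} \left(-9031\right) = \left(-43\right) \frac{1}{229} \left(-9031\right) = \left(- \frac{43}{229}\right) \left(-9031\right) = \frac{388333}{229}$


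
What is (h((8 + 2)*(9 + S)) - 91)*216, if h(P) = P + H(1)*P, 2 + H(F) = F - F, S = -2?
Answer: -34776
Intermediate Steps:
H(F) = -2 (H(F) = -2 + (F - F) = -2 + 0 = -2)
h(P) = -P (h(P) = P - 2*P = -P)
(h((8 + 2)*(9 + S)) - 91)*216 = (-(8 + 2)*(9 - 2) - 91)*216 = (-10*7 - 91)*216 = (-1*70 - 91)*216 = (-70 - 91)*216 = -161*216 = -34776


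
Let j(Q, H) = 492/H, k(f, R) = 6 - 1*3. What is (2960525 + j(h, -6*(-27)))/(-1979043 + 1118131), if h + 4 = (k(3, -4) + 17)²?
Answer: -6148789/1788048 ≈ -3.4388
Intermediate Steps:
k(f, R) = 3 (k(f, R) = 6 - 3 = 3)
h = 396 (h = -4 + (3 + 17)² = -4 + 20² = -4 + 400 = 396)
(2960525 + j(h, -6*(-27)))/(-1979043 + 1118131) = (2960525 + 492/((-6*(-27))))/(-1979043 + 1118131) = (2960525 + 492/162)/(-860912) = (2960525 + 492*(1/162))*(-1/860912) = (2960525 + 82/27)*(-1/860912) = (79934257/27)*(-1/860912) = -6148789/1788048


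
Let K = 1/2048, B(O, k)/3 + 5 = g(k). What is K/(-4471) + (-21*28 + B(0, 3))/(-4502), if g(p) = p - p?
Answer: 2760715061/20611524608 ≈ 0.13394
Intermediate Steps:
g(p) = 0
B(O, k) = -15 (B(O, k) = -15 + 3*0 = -15 + 0 = -15)
K = 1/2048 ≈ 0.00048828
K/(-4471) + (-21*28 + B(0, 3))/(-4502) = (1/2048)/(-4471) + (-21*28 - 15)/(-4502) = (1/2048)*(-1/4471) + (-588 - 15)*(-1/4502) = -1/9156608 - 603*(-1/4502) = -1/9156608 + 603/4502 = 2760715061/20611524608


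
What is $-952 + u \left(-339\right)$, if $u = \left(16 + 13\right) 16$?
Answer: $-158248$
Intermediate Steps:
$u = 464$ ($u = 29 \cdot 16 = 464$)
$-952 + u \left(-339\right) = -952 + 464 \left(-339\right) = -952 - 157296 = -158248$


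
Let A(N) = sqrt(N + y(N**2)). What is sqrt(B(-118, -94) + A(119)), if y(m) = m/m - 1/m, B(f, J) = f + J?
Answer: sqrt(-3002132 + 119*sqrt(1699319))/119 ≈ 14.179*I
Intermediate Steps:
B(f, J) = J + f
y(m) = 1 - 1/m
A(N) = sqrt(N + (-1 + N**2)/N**2) (A(N) = sqrt(N + (-1 + N**2)/(N**2)) = sqrt(N + (-1 + N**2)/N**2))
sqrt(B(-118, -94) + A(119)) = sqrt((-94 - 118) + sqrt(1 + 119 - 1/119**2)) = sqrt(-212 + sqrt(1 + 119 - 1*1/14161)) = sqrt(-212 + sqrt(1 + 119 - 1/14161)) = sqrt(-212 + sqrt(1699319/14161)) = sqrt(-212 + sqrt(1699319)/119)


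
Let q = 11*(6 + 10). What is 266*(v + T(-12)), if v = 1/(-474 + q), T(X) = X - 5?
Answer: -673911/149 ≈ -4522.9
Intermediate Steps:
T(X) = -5 + X
q = 176 (q = 11*16 = 176)
v = -1/298 (v = 1/(-474 + 176) = 1/(-298) = -1/298 ≈ -0.0033557)
266*(v + T(-12)) = 266*(-1/298 + (-5 - 12)) = 266*(-1/298 - 17) = 266*(-5067/298) = -673911/149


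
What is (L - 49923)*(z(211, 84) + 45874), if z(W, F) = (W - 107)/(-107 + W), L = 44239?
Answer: -260753500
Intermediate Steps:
z(W, F) = 1 (z(W, F) = (-107 + W)/(-107 + W) = 1)
(L - 49923)*(z(211, 84) + 45874) = (44239 - 49923)*(1 + 45874) = -5684*45875 = -260753500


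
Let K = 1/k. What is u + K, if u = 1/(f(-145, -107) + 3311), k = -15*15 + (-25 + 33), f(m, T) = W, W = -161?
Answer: -419/97650 ≈ -0.0042908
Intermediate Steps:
f(m, T) = -161
k = -217 (k = -225 + 8 = -217)
K = -1/217 (K = 1/(-217) = -1/217 ≈ -0.0046083)
u = 1/3150 (u = 1/(-161 + 3311) = 1/3150 ≈ 0.00031746)
u + K = 1/3150 - 1/217 = -419/97650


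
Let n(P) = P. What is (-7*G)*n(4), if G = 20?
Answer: -560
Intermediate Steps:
(-7*G)*n(4) = -7*20*4 = -140*4 = -560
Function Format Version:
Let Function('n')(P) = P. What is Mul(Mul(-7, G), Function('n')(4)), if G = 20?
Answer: -560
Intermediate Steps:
Mul(Mul(-7, G), Function('n')(4)) = Mul(Mul(-7, 20), 4) = Mul(-140, 4) = -560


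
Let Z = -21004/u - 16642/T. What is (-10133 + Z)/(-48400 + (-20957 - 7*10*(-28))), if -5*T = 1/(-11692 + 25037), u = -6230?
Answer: -38864956213/2358895 ≈ -16476.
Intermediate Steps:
T = -1/66725 (T = -1/(5*(-11692 + 25037)) = -⅕/13345 = -⅕*1/13345 = -1/66725 ≈ -1.4987e-5)
Z = 38865310868/35 (Z = -21004/(-6230) - 16642/(-1/66725) = -21004*(-1/6230) - 16642*(-66725) = 118/35 + 1110437450 = 38865310868/35 ≈ 1.1104e+9)
(-10133 + Z)/(-48400 + (-20957 - 7*10*(-28))) = (-10133 + 38865310868/35)/(-48400 + (-20957 - 7*10*(-28))) = 38864956213/(35*(-48400 + (-20957 - 70*(-28)))) = 38864956213/(35*(-48400 + (-20957 + 1960))) = 38864956213/(35*(-48400 - 18997)) = (38864956213/35)/(-67397) = (38864956213/35)*(-1/67397) = -38864956213/2358895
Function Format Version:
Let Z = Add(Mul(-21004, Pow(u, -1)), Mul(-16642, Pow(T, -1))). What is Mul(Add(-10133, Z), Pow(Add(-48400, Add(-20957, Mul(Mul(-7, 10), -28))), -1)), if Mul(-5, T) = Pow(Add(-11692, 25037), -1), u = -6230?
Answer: Rational(-38864956213, 2358895) ≈ -16476.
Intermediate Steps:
T = Rational(-1, 66725) (T = Mul(Rational(-1, 5), Pow(Add(-11692, 25037), -1)) = Mul(Rational(-1, 5), Pow(13345, -1)) = Mul(Rational(-1, 5), Rational(1, 13345)) = Rational(-1, 66725) ≈ -1.4987e-5)
Z = Rational(38865310868, 35) (Z = Add(Mul(-21004, Pow(-6230, -1)), Mul(-16642, Pow(Rational(-1, 66725), -1))) = Add(Mul(-21004, Rational(-1, 6230)), Mul(-16642, -66725)) = Add(Rational(118, 35), 1110437450) = Rational(38865310868, 35) ≈ 1.1104e+9)
Mul(Add(-10133, Z), Pow(Add(-48400, Add(-20957, Mul(Mul(-7, 10), -28))), -1)) = Mul(Add(-10133, Rational(38865310868, 35)), Pow(Add(-48400, Add(-20957, Mul(Mul(-7, 10), -28))), -1)) = Mul(Rational(38864956213, 35), Pow(Add(-48400, Add(-20957, Mul(-70, -28))), -1)) = Mul(Rational(38864956213, 35), Pow(Add(-48400, Add(-20957, 1960)), -1)) = Mul(Rational(38864956213, 35), Pow(Add(-48400, -18997), -1)) = Mul(Rational(38864956213, 35), Pow(-67397, -1)) = Mul(Rational(38864956213, 35), Rational(-1, 67397)) = Rational(-38864956213, 2358895)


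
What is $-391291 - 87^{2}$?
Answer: $-398860$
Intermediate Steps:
$-391291 - 87^{2} = -391291 - 7569 = -398860$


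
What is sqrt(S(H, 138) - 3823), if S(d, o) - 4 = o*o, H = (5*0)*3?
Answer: 5*sqrt(609) ≈ 123.39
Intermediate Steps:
H = 0 (H = 0*3 = 0)
S(d, o) = 4 + o**2 (S(d, o) = 4 + o*o = 4 + o**2)
sqrt(S(H, 138) - 3823) = sqrt((4 + 138**2) - 3823) = sqrt((4 + 19044) - 3823) = sqrt(19048 - 3823) = sqrt(15225) = 5*sqrt(609)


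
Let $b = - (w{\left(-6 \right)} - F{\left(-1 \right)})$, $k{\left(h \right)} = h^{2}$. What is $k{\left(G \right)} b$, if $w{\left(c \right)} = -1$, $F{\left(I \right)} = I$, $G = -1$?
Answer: $0$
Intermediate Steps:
$b = 0$ ($b = - (-1 - -1) = - (-1 + 1) = \left(-1\right) 0 = 0$)
$k{\left(G \right)} b = \left(-1\right)^{2} \cdot 0 = 1 \cdot 0 = 0$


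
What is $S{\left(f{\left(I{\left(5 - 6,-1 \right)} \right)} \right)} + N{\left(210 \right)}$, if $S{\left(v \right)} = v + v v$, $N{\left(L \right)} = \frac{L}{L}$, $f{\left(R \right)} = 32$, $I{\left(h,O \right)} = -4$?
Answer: $1057$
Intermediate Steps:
$N{\left(L \right)} = 1$
$S{\left(v \right)} = v + v^{2}$
$S{\left(f{\left(I{\left(5 - 6,-1 \right)} \right)} \right)} + N{\left(210 \right)} = 32 \left(1 + 32\right) + 1 = 32 \cdot 33 + 1 = 1056 + 1 = 1057$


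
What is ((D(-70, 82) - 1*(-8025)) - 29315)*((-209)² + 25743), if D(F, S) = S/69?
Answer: -101978857472/69 ≈ -1.4780e+9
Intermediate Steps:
D(F, S) = S/69 (D(F, S) = S*(1/69) = S/69)
((D(-70, 82) - 1*(-8025)) - 29315)*((-209)² + 25743) = (((1/69)*82 - 1*(-8025)) - 29315)*((-209)² + 25743) = ((82/69 + 8025) - 29315)*(43681 + 25743) = (553807/69 - 29315)*69424 = -1468928/69*69424 = -101978857472/69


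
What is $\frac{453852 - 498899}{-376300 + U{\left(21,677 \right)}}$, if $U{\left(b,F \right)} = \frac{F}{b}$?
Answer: $\frac{945987}{7901623} \approx 0.11972$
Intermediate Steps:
$\frac{453852 - 498899}{-376300 + U{\left(21,677 \right)}} = \frac{453852 - 498899}{-376300 + \frac{677}{21}} = - \frac{45047}{-376300 + 677 \cdot \frac{1}{21}} = - \frac{45047}{-376300 + \frac{677}{21}} = - \frac{45047}{- \frac{7901623}{21}} = \left(-45047\right) \left(- \frac{21}{7901623}\right) = \frac{945987}{7901623}$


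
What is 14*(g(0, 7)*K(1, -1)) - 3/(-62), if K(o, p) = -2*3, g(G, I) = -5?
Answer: 26043/62 ≈ 420.05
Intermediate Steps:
K(o, p) = -6
14*(g(0, 7)*K(1, -1)) - 3/(-62) = 14*(-5*(-6)) - 3/(-62) = 14*30 - 3*(-1/62) = 420 + 3/62 = 26043/62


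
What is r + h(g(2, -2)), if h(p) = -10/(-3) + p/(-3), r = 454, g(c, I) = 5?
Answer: 1367/3 ≈ 455.67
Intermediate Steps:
h(p) = 10/3 - p/3 (h(p) = -10*(-1/3) + p*(-1/3) = 10/3 - p/3)
r + h(g(2, -2)) = 454 + (10/3 - 1/3*5) = 454 + (10/3 - 5/3) = 454 + 5/3 = 1367/3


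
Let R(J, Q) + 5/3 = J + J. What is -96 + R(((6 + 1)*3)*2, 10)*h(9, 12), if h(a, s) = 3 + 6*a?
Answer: 4597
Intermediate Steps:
R(J, Q) = -5/3 + 2*J (R(J, Q) = -5/3 + (J + J) = -5/3 + 2*J)
-96 + R(((6 + 1)*3)*2, 10)*h(9, 12) = -96 + (-5/3 + 2*(((6 + 1)*3)*2))*(3 + 6*9) = -96 + (-5/3 + 2*((7*3)*2))*(3 + 54) = -96 + (-5/3 + 2*(21*2))*57 = -96 + (-5/3 + 2*42)*57 = -96 + (-5/3 + 84)*57 = -96 + (247/3)*57 = -96 + 4693 = 4597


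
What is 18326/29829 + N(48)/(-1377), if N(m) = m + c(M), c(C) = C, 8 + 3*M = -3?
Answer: 23912483/41074533 ≈ 0.58217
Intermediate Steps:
M = -11/3 (M = -8/3 + (⅓)*(-3) = -8/3 - 1 = -11/3 ≈ -3.6667)
N(m) = -11/3 + m (N(m) = m - 11/3 = -11/3 + m)
18326/29829 + N(48)/(-1377) = 18326/29829 + (-11/3 + 48)/(-1377) = 18326*(1/29829) + (133/3)*(-1/1377) = 18326/29829 - 133/4131 = 23912483/41074533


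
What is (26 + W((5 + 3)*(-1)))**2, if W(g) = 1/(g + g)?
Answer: 172225/256 ≈ 672.75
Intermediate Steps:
W(g) = 1/(2*g)
(26 + W((5 + 3)*(-1)))**2 = (26 + 1/(2*(((5 + 3)*(-1)))))**2 = (26 + 1/(2*((8*(-1)))))**2 = (26 + (1/2)/(-8))**2 = (26 + (1/2)*(-1/8))**2 = (26 - 1/16)**2 = (415/16)**2 = 172225/256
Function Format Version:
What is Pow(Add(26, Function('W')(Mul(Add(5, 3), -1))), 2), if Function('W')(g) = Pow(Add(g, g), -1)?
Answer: Rational(172225, 256) ≈ 672.75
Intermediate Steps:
Function('W')(g) = Mul(Rational(1, 2), Pow(g, -1)) (Function('W')(g) = Pow(Mul(2, g), -1) = Mul(Rational(1, 2), Pow(g, -1)))
Pow(Add(26, Function('W')(Mul(Add(5, 3), -1))), 2) = Pow(Add(26, Mul(Rational(1, 2), Pow(Mul(Add(5, 3), -1), -1))), 2) = Pow(Add(26, Mul(Rational(1, 2), Pow(Mul(8, -1), -1))), 2) = Pow(Add(26, Mul(Rational(1, 2), Pow(-8, -1))), 2) = Pow(Add(26, Mul(Rational(1, 2), Rational(-1, 8))), 2) = Pow(Add(26, Rational(-1, 16)), 2) = Pow(Rational(415, 16), 2) = Rational(172225, 256)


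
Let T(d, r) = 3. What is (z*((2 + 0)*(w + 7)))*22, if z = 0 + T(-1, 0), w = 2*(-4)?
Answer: -132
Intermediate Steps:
w = -8
z = 3 (z = 0 + 3 = 3)
(z*((2 + 0)*(w + 7)))*22 = (3*((2 + 0)*(-8 + 7)))*22 = (3*(2*(-1)))*22 = (3*(-2))*22 = -6*22 = -132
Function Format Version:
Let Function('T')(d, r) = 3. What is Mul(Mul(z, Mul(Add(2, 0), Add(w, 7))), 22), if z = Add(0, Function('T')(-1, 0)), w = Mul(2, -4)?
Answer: -132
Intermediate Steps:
w = -8
z = 3 (z = Add(0, 3) = 3)
Mul(Mul(z, Mul(Add(2, 0), Add(w, 7))), 22) = Mul(Mul(3, Mul(Add(2, 0), Add(-8, 7))), 22) = Mul(Mul(3, Mul(2, -1)), 22) = Mul(Mul(3, -2), 22) = Mul(-6, 22) = -132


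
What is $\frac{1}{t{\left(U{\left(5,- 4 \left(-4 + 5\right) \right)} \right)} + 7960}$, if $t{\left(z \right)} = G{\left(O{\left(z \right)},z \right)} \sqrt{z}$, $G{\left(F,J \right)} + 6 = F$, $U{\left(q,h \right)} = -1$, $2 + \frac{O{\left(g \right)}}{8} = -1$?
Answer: $\frac{398}{3168125} + \frac{3 i}{6336250} \approx 0.00012563 + 4.7347 \cdot 10^{-7} i$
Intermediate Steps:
$O{\left(g \right)} = -24$ ($O{\left(g \right)} = -16 + 8 \left(-1\right) = -16 - 8 = -24$)
$G{\left(F,J \right)} = -6 + F$
$t{\left(z \right)} = - 30 \sqrt{z}$ ($t{\left(z \right)} = \left(-6 - 24\right) \sqrt{z} = - 30 \sqrt{z}$)
$\frac{1}{t{\left(U{\left(5,- 4 \left(-4 + 5\right) \right)} \right)} + 7960} = \frac{1}{- 30 \sqrt{-1} + 7960} = \frac{1}{- 30 i + 7960} = \frac{1}{7960 - 30 i} = \frac{7960 + 30 i}{63362500}$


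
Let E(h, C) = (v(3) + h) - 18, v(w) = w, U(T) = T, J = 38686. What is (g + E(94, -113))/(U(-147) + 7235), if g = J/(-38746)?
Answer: 377781/34328956 ≈ 0.011005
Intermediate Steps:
E(h, C) = -15 + h (E(h, C) = (3 + h) - 18 = -15 + h)
g = -19343/19373 (g = 38686/(-38746) = 38686*(-1/38746) = -19343/19373 ≈ -0.99845)
(g + E(94, -113))/(U(-147) + 7235) = (-19343/19373 + (-15 + 94))/(-147 + 7235) = (-19343/19373 + 79)/7088 = (1511124/19373)*(1/7088) = 377781/34328956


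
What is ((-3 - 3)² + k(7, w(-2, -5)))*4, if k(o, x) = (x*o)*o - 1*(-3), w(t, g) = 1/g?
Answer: 584/5 ≈ 116.80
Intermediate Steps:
k(o, x) = 3 + x*o² (k(o, x) = (o*x)*o + 3 = x*o² + 3 = 3 + x*o²)
((-3 - 3)² + k(7, w(-2, -5)))*4 = ((-3 - 3)² + (3 + 7²/(-5)))*4 = ((-6)² + (3 - ⅕*49))*4 = (36 + (3 - 49/5))*4 = (36 - 34/5)*4 = (146/5)*4 = 584/5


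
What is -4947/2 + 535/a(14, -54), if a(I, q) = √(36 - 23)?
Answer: -4947/2 + 535*√13/13 ≈ -2325.1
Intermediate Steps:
a(I, q) = √13
-4947/2 + 535/a(14, -54) = -4947/2 + 535/(√13) = -4947*½ + 535*(√13/13) = -4947/2 + 535*√13/13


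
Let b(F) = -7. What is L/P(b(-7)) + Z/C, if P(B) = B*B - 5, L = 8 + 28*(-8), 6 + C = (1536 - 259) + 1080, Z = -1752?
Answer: -146226/25861 ≈ -5.6543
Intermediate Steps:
C = 2351 (C = -6 + ((1536 - 259) + 1080) = -6 + (1277 + 1080) = -6 + 2357 = 2351)
L = -216 (L = 8 - 224 = -216)
P(B) = -5 + B² (P(B) = B² - 5 = -5 + B²)
L/P(b(-7)) + Z/C = -216/(-5 + (-7)²) - 1752/2351 = -216/(-5 + 49) - 1752*1/2351 = -216/44 - 1752/2351 = -216*1/44 - 1752/2351 = -54/11 - 1752/2351 = -146226/25861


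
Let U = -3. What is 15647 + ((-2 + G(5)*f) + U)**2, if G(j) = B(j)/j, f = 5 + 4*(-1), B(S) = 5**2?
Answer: 15647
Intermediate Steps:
B(S) = 25
f = 1 (f = 5 - 4 = 1)
G(j) = 25/j
15647 + ((-2 + G(5)*f) + U)**2 = 15647 + ((-2 + (25/5)*1) - 3)**2 = 15647 + ((-2 + (25*(1/5))*1) - 3)**2 = 15647 + ((-2 + 5*1) - 3)**2 = 15647 + ((-2 + 5) - 3)**2 = 15647 + (3 - 3)**2 = 15647 + 0**2 = 15647 + 0 = 15647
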